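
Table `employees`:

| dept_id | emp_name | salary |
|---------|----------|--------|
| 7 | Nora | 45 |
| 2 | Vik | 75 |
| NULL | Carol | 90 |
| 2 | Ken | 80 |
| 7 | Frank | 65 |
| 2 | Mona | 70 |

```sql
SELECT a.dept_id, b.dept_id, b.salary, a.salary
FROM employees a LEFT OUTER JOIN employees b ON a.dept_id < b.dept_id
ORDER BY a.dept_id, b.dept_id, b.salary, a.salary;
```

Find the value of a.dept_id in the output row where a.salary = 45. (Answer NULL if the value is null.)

7

LEFT JOIN keeps every row from `employees a`; unmatched rows get NULL for `employees b`'s columns.
Matching on a.dept_id < b.dept_id. A NULL in a compared column never satisfies the condition.
Matched pairs: 6; unmatched a rows kept: 3.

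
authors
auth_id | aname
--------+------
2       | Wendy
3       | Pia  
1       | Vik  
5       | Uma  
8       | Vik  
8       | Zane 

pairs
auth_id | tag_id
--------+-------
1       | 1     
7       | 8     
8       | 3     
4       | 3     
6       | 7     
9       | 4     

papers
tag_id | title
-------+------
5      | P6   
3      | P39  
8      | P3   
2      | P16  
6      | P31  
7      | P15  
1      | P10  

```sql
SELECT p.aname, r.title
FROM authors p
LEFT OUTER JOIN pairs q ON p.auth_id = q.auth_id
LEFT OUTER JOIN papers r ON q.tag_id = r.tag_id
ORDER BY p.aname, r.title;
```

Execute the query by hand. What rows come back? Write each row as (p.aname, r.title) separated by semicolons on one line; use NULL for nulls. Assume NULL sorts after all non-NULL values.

(Pia, NULL); (Uma, NULL); (Vik, P10); (Vik, P39); (Wendy, NULL); (Zane, P39)

Evaluate left to right. First `authors p LEFT JOIN pairs q` on auth_id: 6 row(s).
Then LEFT JOIN `papers r` on tag_id: each of those 6 rows is kept; rows whose q.tag_id has no match in r get NULL for r's columns.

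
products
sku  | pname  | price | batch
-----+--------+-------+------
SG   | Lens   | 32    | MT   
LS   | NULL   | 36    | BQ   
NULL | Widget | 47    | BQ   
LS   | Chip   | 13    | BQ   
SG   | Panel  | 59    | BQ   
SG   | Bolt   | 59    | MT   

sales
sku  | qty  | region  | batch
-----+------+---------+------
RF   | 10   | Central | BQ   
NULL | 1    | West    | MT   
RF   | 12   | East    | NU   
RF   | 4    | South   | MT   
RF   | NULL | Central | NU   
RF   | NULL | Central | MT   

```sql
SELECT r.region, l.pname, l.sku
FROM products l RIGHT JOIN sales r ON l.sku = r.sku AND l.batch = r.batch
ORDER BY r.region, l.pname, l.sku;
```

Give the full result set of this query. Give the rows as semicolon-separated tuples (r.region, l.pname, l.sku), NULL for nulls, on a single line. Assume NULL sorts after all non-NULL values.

(Central, NULL, NULL); (Central, NULL, NULL); (Central, NULL, NULL); (East, NULL, NULL); (South, NULL, NULL); (West, NULL, NULL)

RIGHT JOIN keeps every row from `sales`; unmatched rows get NULL for `products`'s columns.
Matching on l.sku = r.sku AND l.batch = r.batch. A NULL in a compared column never satisfies the condition.
- sku=SG, batch=MT: no matching r row.
- sku=LS, batch=BQ: no matching r row.
- sku=NULL, batch=BQ: no matching r row.
- sku=LS, batch=BQ: no matching r row.
- sku=SG, batch=BQ: no matching r row.
- sku=SG, batch=MT: no matching r row.
- 6 r row(s) had no l match → kept, l columns NULL.
After projecting and ordering:
r.region | l.pname | l.sku
Central | NULL | NULL
Central | NULL | NULL
Central | NULL | NULL
East | NULL | NULL
South | NULL | NULL
West | NULL | NULL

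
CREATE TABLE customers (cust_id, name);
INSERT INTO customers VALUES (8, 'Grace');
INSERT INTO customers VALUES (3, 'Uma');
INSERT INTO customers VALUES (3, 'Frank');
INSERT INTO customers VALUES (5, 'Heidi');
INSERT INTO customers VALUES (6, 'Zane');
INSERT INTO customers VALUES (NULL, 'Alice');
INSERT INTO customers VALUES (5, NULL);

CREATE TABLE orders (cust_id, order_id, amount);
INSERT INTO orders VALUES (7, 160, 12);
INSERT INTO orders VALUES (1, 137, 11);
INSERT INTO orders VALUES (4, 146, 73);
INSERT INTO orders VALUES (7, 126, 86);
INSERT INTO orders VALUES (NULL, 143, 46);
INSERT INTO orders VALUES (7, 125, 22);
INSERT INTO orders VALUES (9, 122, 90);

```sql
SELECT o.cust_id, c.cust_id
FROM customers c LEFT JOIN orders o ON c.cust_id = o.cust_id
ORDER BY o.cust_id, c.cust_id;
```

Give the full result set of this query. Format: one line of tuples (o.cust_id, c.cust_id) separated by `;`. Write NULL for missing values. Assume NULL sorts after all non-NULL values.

(NULL, 3); (NULL, 3); (NULL, 5); (NULL, 5); (NULL, 6); (NULL, 8); (NULL, NULL)

LEFT JOIN keeps every row from `customers`; unmatched rows get NULL for `orders`'s columns.
Matching on c.cust_id = o.cust_id. A NULL in a compared column never satisfies the condition.
Matched pairs: 0; unmatched c rows kept: 7.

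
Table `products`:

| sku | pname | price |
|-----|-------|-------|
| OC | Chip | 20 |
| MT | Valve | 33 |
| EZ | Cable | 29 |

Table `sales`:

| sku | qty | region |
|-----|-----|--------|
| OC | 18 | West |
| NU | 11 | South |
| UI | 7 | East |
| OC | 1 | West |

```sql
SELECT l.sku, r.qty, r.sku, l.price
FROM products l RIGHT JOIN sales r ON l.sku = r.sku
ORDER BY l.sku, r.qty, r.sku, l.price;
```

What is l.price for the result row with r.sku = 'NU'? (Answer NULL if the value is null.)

RIGHT JOIN keeps every row from `sales`; unmatched rows get NULL for `products`'s columns.
Matching on l.sku = r.sku.
- sku=OC: 2 matching r row(s), so 2 row(s) emitted.
- sku=MT: no matching r row.
- sku=EZ: no matching r row.
- 2 row(s) from r found no l partner → padded with NULL.

NULL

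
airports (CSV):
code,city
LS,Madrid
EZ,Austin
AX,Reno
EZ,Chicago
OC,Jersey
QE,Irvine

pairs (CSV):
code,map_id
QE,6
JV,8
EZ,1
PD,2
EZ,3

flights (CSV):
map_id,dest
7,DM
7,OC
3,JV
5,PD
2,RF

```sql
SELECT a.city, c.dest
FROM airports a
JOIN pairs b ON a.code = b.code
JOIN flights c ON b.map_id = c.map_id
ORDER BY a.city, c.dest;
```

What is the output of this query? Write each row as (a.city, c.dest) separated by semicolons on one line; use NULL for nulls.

(Austin, JV); (Chicago, JV)

Joins associate left-to-right: airports INNER JOIN pairs on code gives 5 intermediate row(s).
Then INNER JOIN `flights c` on map_id: keep only rows whose b.map_id appears in c.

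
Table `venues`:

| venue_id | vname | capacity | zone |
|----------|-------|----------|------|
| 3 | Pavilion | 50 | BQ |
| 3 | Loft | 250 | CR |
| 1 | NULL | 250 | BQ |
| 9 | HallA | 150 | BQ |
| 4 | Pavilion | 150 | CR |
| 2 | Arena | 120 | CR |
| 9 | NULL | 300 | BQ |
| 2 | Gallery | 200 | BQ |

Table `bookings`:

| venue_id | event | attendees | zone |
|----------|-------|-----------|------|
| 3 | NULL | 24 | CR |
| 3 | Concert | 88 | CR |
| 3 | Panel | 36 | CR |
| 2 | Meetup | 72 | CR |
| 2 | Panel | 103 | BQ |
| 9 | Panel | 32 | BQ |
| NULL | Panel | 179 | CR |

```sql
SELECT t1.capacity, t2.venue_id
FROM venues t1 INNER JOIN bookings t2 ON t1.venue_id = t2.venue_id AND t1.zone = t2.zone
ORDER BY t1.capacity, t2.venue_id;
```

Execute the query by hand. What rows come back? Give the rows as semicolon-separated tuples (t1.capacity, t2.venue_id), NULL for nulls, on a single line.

INNER JOIN keeps only pairs where the ON condition holds.
Matching on t1.venue_id = t2.venue_id AND t1.zone = t2.zone. A NULL in a compared column never satisfies the condition.
Matched pairs: 7.

(120, 2); (150, 9); (200, 2); (250, 3); (250, 3); (250, 3); (300, 9)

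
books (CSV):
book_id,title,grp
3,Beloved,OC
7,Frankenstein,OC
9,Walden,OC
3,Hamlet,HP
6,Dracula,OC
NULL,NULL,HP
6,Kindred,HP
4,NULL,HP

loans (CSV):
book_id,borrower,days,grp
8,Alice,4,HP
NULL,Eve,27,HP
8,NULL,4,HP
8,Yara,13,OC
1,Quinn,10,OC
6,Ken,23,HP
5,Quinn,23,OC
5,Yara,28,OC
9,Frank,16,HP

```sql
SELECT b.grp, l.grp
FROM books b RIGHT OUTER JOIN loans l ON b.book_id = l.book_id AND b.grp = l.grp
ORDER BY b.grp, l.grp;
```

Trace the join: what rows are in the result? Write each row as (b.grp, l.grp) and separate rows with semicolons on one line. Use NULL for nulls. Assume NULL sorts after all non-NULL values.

RIGHT JOIN keeps every row from `loans`; unmatched rows get NULL for `books`'s columns.
Matching on b.book_id = l.book_id AND b.grp = l.grp. A NULL in a compared column never satisfies the condition.
- b (book_id=3, grp=OC) has no partner in l.
- b (book_id=7, grp=OC) has no partner in l.
- b (book_id=9, grp=OC) has no partner in l.
- b (book_id=3, grp=HP) has no partner in l.
- b (book_id=6, grp=OC) has no partner in l.
- b (book_id=NULL, grp=HP) has no partner in l.
- b (book_id=6, grp=HP) pairs with 1 row(s) of l.
- b (book_id=4, grp=HP) has no partner in l.
- 8 l row(s) had no b match → kept, b columns NULL.
After projecting and ordering:
b.grp | l.grp
HP | HP
NULL | HP
NULL | HP
NULL | HP
NULL | HP
NULL | OC
NULL | OC
NULL | OC
NULL | OC

(HP, HP); (NULL, HP); (NULL, HP); (NULL, HP); (NULL, HP); (NULL, OC); (NULL, OC); (NULL, OC); (NULL, OC)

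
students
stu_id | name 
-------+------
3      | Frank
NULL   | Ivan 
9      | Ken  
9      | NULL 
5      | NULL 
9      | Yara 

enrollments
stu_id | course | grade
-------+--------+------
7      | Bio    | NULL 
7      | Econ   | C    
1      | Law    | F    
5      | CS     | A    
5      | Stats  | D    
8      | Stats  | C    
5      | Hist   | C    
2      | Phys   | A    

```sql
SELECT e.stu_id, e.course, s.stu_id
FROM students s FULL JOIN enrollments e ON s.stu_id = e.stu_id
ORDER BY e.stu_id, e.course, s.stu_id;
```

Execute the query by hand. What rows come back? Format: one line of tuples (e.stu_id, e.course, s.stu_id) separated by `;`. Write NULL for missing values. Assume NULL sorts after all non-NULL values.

(1, Law, NULL); (2, Phys, NULL); (5, CS, 5); (5, Hist, 5); (5, Stats, 5); (7, Bio, NULL); (7, Econ, NULL); (8, Stats, NULL); (NULL, NULL, 3); (NULL, NULL, 9); (NULL, NULL, 9); (NULL, NULL, 9); (NULL, NULL, NULL)

FULL OUTER JOIN keeps every row from both sides; unmatched rows get NULL for the other side's columns.
Matching on s.stu_id = e.stu_id. A NULL in a compared column never satisfies the condition.
- s[0] stu_id=3 → no match; kept with NULLs on the e side.
- s[1] stu_id=NULL → no match; kept with NULLs on the e side.
- s[2] stu_id=9 → no match; kept with NULLs on the e side.
- s[3] stu_id=9 → no match; kept with NULLs on the e side.
- s[4] stu_id=5 → 3 match(es) in e → 3 row(s).
- s[5] stu_id=9 → no match; kept with NULLs on the e side.
- 5 e row(s) had no s match → kept, s columns NULL.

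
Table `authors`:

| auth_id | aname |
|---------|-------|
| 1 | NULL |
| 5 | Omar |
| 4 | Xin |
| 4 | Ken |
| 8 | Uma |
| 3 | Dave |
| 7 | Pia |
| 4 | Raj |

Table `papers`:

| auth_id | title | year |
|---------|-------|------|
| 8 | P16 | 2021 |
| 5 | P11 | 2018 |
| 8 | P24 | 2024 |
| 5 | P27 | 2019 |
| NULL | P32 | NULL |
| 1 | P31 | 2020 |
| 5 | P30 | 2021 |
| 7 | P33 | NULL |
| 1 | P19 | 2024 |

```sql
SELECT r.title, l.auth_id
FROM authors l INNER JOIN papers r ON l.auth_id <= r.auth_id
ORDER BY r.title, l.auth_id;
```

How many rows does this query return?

43

INNER JOIN keeps only pairs where the ON condition holds.
Matching on l.auth_id <= r.auth_id. A NULL in a compared column never satisfies the condition.
- l (auth_id=1) pairs with 8 row(s) of r.
- l (auth_id=5) pairs with 6 row(s) of r.
- l (auth_id=4) pairs with 6 row(s) of r.
- l (auth_id=4) pairs with 6 row(s) of r.
- l (auth_id=8) pairs with 2 row(s) of r.
- l (auth_id=3) pairs with 6 row(s) of r.
- l (auth_id=7) pairs with 3 row(s) of r.
- l (auth_id=4) pairs with 6 row(s) of r.
Total: 43 rows.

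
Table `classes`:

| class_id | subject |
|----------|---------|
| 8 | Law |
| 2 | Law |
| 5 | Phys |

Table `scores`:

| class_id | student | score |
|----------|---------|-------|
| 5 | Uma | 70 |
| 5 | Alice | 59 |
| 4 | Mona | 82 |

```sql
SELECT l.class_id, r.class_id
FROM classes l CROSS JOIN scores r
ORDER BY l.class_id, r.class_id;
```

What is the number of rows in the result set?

9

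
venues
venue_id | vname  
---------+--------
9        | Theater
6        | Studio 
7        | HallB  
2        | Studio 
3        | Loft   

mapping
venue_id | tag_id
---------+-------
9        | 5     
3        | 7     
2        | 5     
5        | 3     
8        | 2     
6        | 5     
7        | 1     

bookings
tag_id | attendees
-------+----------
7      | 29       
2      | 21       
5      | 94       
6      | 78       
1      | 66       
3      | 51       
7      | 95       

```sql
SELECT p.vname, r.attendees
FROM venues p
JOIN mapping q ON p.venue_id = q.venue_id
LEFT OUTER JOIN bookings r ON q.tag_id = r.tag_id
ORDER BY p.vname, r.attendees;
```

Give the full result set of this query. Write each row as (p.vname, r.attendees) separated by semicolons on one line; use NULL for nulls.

(HallB, 66); (Loft, 29); (Loft, 95); (Studio, 94); (Studio, 94); (Theater, 94)

Joins associate left-to-right: venues INNER JOIN mapping on venue_id gives 5 intermediate row(s).
Then LEFT JOIN `bookings r` on tag_id: each of those 5 rows is kept; rows whose q.tag_id has no match in r get NULL for r's columns.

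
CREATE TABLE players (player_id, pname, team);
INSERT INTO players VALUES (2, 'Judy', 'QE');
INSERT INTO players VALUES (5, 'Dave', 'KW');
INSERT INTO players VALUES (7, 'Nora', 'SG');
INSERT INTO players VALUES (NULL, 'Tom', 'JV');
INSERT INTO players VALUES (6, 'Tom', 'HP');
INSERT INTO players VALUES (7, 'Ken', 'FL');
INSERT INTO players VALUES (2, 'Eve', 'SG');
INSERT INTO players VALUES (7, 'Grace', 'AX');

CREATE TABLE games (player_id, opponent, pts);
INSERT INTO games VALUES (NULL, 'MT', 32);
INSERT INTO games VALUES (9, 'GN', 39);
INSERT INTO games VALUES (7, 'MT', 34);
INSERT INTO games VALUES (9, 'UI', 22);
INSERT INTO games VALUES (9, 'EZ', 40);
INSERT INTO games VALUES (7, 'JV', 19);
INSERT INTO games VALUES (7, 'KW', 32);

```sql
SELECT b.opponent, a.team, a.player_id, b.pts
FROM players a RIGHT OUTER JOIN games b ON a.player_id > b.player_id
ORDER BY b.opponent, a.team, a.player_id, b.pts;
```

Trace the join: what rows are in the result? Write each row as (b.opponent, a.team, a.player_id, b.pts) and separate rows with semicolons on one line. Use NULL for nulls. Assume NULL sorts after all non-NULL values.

(EZ, NULL, NULL, 40); (GN, NULL, NULL, 39); (JV, NULL, NULL, 19); (KW, NULL, NULL, 32); (MT, NULL, NULL, 32); (MT, NULL, NULL, 34); (UI, NULL, NULL, 22)

RIGHT JOIN keeps every row from `games`; unmatched rows get NULL for `players`'s columns.
Matching on a.player_id > b.player_id. A NULL in a compared column never satisfies the condition.
- player_id=2: no matching b row.
- player_id=5: no matching b row.
- player_id=7: no matching b row.
- player_id=NULL: no matching b row.
- player_id=6: no matching b row.
- player_id=7: no matching b row.
- player_id=2: no matching b row.
- player_id=7: no matching b row.
- 7 row(s) from b found no a partner → padded with NULL.
After projecting and ordering:
b.opponent | a.team | a.player_id | b.pts
EZ | NULL | NULL | 40
GN | NULL | NULL | 39
JV | NULL | NULL | 19
KW | NULL | NULL | 32
MT | NULL | NULL | 32
MT | NULL | NULL | 34
UI | NULL | NULL | 22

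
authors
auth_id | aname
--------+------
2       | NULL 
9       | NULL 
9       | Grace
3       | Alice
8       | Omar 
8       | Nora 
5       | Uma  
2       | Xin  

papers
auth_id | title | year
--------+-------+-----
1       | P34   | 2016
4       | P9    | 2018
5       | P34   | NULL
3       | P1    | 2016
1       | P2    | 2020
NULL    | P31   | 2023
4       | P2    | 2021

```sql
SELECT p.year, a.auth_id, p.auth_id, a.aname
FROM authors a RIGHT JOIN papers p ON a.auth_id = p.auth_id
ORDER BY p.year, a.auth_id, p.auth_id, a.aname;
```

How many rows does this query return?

7

RIGHT JOIN keeps every row from `papers`; unmatched rows get NULL for `authors`'s columns.
Matching on a.auth_id = p.auth_id. A NULL in a compared column never satisfies the condition.
- a row (auth_id=2): no match.
- a row (auth_id=9): no match.
- a row (auth_id=9): no match.
- a row (auth_id=3): matches 1 p row(s) → 1 output row(s).
- a row (auth_id=8): no match.
- a row (auth_id=8): no match.
- a row (auth_id=5): matches 1 p row(s) → 1 output row(s).
- a row (auth_id=2): no match.
- 5 row(s) from p found no a partner → padded with NULL.
Total: 2 matched + 5 padded = 7 rows.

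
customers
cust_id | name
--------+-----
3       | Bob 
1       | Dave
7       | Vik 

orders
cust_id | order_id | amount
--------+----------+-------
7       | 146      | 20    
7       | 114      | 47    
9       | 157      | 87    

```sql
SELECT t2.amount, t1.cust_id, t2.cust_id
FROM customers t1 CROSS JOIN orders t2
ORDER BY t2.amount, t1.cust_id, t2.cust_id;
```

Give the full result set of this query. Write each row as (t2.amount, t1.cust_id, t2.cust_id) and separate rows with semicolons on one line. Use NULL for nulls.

(20, 1, 7); (20, 3, 7); (20, 7, 7); (47, 1, 7); (47, 3, 7); (47, 7, 7); (87, 1, 9); (87, 3, 9); (87, 7, 9)

CROSS JOIN pairs every row of `customers` with every row of `orders`: 3 × 3 = 9 rows.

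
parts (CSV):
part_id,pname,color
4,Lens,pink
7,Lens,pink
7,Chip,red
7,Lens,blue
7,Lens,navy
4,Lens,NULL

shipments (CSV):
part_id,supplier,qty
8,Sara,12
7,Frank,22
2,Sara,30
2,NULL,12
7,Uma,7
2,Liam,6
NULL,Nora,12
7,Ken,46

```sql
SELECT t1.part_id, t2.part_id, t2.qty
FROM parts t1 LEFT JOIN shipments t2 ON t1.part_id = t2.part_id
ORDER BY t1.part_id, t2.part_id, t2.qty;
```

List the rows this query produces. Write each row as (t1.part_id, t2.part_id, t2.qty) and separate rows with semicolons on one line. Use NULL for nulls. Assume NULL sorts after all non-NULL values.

LEFT JOIN keeps every row from `parts`; unmatched rows get NULL for `shipments`'s columns.
Matching on t1.part_id = t2.part_id. A NULL in a compared column never satisfies the condition.
Matched pairs: 12; unmatched t1 rows kept: 2.

(4, NULL, NULL); (4, NULL, NULL); (7, 7, 7); (7, 7, 7); (7, 7, 7); (7, 7, 7); (7, 7, 22); (7, 7, 22); (7, 7, 22); (7, 7, 22); (7, 7, 46); (7, 7, 46); (7, 7, 46); (7, 7, 46)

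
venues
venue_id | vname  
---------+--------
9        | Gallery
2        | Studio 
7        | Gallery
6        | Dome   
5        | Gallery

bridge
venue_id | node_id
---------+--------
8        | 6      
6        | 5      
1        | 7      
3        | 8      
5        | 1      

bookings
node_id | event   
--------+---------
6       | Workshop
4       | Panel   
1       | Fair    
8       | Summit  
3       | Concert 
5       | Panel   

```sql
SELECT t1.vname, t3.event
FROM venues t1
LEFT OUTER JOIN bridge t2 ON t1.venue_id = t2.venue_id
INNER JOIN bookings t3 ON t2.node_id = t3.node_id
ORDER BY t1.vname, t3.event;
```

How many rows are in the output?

2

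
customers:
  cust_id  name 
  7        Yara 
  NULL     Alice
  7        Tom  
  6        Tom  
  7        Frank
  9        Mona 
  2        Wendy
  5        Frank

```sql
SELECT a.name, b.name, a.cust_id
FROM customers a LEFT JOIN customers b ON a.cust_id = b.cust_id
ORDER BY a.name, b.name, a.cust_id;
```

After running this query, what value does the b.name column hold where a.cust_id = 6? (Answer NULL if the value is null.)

Tom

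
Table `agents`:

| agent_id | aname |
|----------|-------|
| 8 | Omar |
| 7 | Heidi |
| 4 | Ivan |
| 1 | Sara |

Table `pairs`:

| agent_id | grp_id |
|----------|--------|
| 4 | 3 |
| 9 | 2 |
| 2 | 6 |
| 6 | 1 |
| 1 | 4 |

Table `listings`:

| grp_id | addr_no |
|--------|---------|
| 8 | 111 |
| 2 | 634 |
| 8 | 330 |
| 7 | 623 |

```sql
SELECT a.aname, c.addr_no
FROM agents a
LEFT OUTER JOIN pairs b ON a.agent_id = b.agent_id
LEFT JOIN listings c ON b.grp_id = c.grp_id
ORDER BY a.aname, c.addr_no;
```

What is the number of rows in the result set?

4

Evaluate left to right. First `agents a LEFT JOIN pairs b` on agent_id: 4 row(s).
Then LEFT JOIN `listings c` on grp_id: each of those 4 rows is kept; rows whose b.grp_id has no match in c get NULL for c's columns.
Result: 4 row(s).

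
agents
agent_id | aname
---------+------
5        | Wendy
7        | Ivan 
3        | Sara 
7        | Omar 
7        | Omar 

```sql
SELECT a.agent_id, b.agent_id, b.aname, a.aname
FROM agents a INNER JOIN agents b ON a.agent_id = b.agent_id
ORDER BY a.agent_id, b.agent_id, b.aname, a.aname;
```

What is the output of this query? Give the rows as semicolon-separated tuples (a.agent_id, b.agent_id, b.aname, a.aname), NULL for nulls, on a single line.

INNER JOIN keeps only pairs where the ON condition holds.
Matching on a.agent_id = b.agent_id.
- a (agent_id=5) pairs with 1 row(s) of b.
- a (agent_id=7) pairs with 3 row(s) of b.
- a (agent_id=3) pairs with 1 row(s) of b.
- a (agent_id=7) pairs with 3 row(s) of b.
- a (agent_id=7) pairs with 3 row(s) of b.

(3, 3, Sara, Sara); (5, 5, Wendy, Wendy); (7, 7, Ivan, Ivan); (7, 7, Ivan, Omar); (7, 7, Ivan, Omar); (7, 7, Omar, Ivan); (7, 7, Omar, Ivan); (7, 7, Omar, Omar); (7, 7, Omar, Omar); (7, 7, Omar, Omar); (7, 7, Omar, Omar)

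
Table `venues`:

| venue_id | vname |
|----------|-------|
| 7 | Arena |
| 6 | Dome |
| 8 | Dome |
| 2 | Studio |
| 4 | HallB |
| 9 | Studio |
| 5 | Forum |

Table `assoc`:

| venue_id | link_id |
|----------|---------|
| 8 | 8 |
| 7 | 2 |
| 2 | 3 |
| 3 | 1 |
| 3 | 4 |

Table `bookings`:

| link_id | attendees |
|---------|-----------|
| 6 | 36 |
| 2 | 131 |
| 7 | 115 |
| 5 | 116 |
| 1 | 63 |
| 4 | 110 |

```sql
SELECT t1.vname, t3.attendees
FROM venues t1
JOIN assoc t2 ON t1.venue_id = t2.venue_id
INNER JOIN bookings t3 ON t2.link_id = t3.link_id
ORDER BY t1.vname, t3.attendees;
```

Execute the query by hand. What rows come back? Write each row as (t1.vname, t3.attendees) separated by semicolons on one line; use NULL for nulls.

(Arena, 131)

Step 1 — t1 INNER JOIN t2 on venue_id → 3 row(s).
Then INNER JOIN `bookings t3` on link_id: keep only rows whose t2.link_id appears in t3.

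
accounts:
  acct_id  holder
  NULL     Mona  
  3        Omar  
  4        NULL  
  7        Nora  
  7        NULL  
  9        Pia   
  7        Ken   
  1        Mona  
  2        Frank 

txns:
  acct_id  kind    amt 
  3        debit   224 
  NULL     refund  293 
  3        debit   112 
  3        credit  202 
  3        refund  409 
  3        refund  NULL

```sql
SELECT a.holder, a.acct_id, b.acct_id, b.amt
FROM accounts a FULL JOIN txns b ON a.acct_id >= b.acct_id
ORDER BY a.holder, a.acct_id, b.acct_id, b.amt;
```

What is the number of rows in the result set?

FULL OUTER JOIN keeps every row from both sides; unmatched rows get NULL for the other side's columns.
Matching on a.acct_id >= b.acct_id. A NULL in a compared column never satisfies the condition.
Matched pairs: 30; unmatched a rows kept: 3; unmatched b rows kept: 1.
Total: 30 matched + 4 padded = 34 rows.

34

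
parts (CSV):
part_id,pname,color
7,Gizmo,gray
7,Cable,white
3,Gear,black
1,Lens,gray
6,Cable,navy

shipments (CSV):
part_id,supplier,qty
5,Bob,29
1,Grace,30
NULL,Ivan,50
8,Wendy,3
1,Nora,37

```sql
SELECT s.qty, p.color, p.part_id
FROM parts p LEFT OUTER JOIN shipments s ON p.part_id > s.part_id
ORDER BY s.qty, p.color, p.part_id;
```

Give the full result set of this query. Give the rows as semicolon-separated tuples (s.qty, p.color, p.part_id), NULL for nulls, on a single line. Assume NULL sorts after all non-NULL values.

LEFT JOIN keeps every row from `parts`; unmatched rows get NULL for `shipments`'s columns.
Matching on p.part_id > s.part_id. A NULL in a compared column never satisfies the condition.
Matched pairs: 11; unmatched p rows kept: 1.

(29, gray, 7); (29, navy, 6); (29, white, 7); (30, black, 3); (30, gray, 7); (30, navy, 6); (30, white, 7); (37, black, 3); (37, gray, 7); (37, navy, 6); (37, white, 7); (NULL, gray, 1)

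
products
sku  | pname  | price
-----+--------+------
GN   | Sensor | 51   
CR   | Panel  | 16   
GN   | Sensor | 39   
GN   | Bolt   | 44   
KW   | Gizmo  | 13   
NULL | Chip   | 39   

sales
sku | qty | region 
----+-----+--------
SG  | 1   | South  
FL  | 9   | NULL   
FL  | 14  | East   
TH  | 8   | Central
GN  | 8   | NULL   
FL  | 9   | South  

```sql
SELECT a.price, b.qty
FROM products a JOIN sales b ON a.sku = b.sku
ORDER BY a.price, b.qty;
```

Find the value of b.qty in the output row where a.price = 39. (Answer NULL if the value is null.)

8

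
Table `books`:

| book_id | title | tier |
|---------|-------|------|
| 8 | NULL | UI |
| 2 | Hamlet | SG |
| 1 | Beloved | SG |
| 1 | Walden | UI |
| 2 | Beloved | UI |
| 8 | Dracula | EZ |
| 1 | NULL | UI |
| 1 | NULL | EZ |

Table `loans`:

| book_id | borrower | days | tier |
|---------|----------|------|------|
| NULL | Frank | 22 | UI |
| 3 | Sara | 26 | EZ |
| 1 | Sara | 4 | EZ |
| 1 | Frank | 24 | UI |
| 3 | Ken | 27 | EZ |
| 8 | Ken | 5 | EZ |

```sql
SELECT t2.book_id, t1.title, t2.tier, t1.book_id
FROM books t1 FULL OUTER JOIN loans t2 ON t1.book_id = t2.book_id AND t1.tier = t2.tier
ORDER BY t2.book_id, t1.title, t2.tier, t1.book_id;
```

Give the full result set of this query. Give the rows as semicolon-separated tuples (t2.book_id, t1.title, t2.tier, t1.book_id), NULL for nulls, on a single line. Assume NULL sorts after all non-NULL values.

FULL OUTER JOIN keeps every row from both sides; unmatched rows get NULL for the other side's columns.
Matching on t1.book_id = t2.book_id AND t1.tier = t2.tier. A NULL in a compared column never satisfies the condition.
Matched pairs: 4; unmatched t1 rows kept: 4; unmatched t2 rows kept: 3.

(1, Walden, UI, 1); (1, NULL, EZ, 1); (1, NULL, UI, 1); (3, NULL, EZ, NULL); (3, NULL, EZ, NULL); (8, Dracula, EZ, 8); (NULL, Beloved, NULL, 1); (NULL, Beloved, NULL, 2); (NULL, Hamlet, NULL, 2); (NULL, NULL, UI, NULL); (NULL, NULL, NULL, 8)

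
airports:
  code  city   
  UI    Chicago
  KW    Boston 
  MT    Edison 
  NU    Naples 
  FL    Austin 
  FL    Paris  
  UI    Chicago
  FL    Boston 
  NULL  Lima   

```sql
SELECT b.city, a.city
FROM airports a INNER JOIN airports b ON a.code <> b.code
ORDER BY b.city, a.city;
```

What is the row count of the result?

48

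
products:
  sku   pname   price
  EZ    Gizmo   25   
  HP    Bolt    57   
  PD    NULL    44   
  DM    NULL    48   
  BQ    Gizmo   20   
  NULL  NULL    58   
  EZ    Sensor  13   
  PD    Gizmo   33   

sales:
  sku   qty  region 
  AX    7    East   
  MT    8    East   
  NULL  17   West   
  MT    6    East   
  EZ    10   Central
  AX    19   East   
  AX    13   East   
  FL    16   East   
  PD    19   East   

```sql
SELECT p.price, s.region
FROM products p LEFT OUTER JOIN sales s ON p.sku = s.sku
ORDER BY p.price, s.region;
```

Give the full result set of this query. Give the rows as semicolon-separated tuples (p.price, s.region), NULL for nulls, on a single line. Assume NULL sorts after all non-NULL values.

(13, Central); (20, NULL); (25, Central); (33, East); (44, East); (48, NULL); (57, NULL); (58, NULL)

LEFT JOIN keeps every row from `products`; unmatched rows get NULL for `sales`'s columns.
Matching on p.sku = s.sku. A NULL in a compared column never satisfies the condition.
- p[0] sku=EZ → 1 match(es) in s → 1 row(s).
- p[1] sku=HP → no match; kept with NULLs on the s side.
- p[2] sku=PD → 1 match(es) in s → 1 row(s).
- p[3] sku=DM → no match; kept with NULLs on the s side.
- p[4] sku=BQ → no match; kept with NULLs on the s side.
- p[5] sku=NULL → no match; kept with NULLs on the s side.
- p[6] sku=EZ → 1 match(es) in s → 1 row(s).
- p[7] sku=PD → 1 match(es) in s → 1 row(s).
After projecting and ordering:
p.price | s.region
13 | Central
20 | NULL
25 | Central
33 | East
44 | East
48 | NULL
57 | NULL
58 | NULL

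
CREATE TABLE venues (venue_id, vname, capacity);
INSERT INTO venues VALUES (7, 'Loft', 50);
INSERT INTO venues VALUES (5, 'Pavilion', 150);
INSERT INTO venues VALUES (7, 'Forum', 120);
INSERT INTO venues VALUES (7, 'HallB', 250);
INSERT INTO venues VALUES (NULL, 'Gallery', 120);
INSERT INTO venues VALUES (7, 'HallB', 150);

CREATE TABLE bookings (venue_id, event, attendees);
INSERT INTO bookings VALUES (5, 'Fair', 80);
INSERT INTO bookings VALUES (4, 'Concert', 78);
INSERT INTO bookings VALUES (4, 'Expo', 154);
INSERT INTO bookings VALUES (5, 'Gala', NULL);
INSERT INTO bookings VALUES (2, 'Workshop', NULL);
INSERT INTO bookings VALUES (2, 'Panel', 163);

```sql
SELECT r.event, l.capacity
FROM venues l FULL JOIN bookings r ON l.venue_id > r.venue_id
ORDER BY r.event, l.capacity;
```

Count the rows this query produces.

FULL OUTER JOIN keeps every row from both sides; unmatched rows get NULL for the other side's columns.
Matching on l.venue_id > r.venue_id. A NULL in a compared column never satisfies the condition.
- venue_id=7: 6 matching r row(s), so 6 row(s) emitted.
- venue_id=5: 4 matching r row(s), so 4 row(s) emitted.
- venue_id=7: 6 matching r row(s), so 6 row(s) emitted.
- venue_id=7: 6 matching r row(s), so 6 row(s) emitted.
- venue_id=NULL: no r row matches, row kept with r columns NULL.
- venue_id=7: 6 matching r row(s), so 6 row(s) emitted.
Total: 28 matched + 1 padded = 29 rows.

29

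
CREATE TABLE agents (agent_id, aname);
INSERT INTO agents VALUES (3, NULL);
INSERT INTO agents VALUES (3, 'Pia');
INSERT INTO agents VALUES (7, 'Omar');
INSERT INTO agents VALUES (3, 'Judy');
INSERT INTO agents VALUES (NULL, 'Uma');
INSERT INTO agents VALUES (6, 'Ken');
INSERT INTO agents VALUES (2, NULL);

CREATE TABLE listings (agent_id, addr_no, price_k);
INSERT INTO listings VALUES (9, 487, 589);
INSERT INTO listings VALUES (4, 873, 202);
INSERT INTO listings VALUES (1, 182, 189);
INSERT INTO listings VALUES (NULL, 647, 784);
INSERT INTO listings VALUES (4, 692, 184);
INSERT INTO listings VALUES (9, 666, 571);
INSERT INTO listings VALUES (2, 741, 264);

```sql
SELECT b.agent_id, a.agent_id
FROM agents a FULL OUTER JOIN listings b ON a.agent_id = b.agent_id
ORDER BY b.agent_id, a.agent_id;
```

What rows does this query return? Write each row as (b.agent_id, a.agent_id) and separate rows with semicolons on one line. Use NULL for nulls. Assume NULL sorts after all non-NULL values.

(1, NULL); (2, 2); (4, NULL); (4, NULL); (9, NULL); (9, NULL); (NULL, 3); (NULL, 3); (NULL, 3); (NULL, 6); (NULL, 7); (NULL, NULL); (NULL, NULL)

FULL OUTER JOIN keeps every row from both sides; unmatched rows get NULL for the other side's columns.
Matching on a.agent_id = b.agent_id. A NULL in a compared column never satisfies the condition.
- a[0] agent_id=3 → no match; kept with NULLs on the b side.
- a[1] agent_id=3 → no match; kept with NULLs on the b side.
- a[2] agent_id=7 → no match; kept with NULLs on the b side.
- a[3] agent_id=3 → no match; kept with NULLs on the b side.
- a[4] agent_id=NULL → no match; kept with NULLs on the b side.
- a[5] agent_id=6 → no match; kept with NULLs on the b side.
- a[6] agent_id=2 → 1 match(es) in b → 1 row(s).
- 6 b row(s) had no a match → kept, a columns NULL.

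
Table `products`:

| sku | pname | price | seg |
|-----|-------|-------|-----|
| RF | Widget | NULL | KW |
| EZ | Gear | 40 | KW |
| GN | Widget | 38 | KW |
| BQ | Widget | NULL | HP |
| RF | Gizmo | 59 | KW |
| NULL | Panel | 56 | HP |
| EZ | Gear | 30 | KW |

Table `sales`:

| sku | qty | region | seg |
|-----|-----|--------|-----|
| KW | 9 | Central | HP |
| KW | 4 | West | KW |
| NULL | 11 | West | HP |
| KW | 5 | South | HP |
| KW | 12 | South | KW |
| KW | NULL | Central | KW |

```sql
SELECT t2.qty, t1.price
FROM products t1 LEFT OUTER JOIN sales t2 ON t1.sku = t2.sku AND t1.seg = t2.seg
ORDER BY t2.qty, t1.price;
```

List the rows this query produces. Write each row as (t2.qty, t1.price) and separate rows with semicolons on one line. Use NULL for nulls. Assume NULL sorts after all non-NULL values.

(NULL, 30); (NULL, 38); (NULL, 40); (NULL, 56); (NULL, 59); (NULL, NULL); (NULL, NULL)

LEFT JOIN keeps every row from `products`; unmatched rows get NULL for `sales`'s columns.
Matching on t1.sku = t2.sku AND t1.seg = t2.seg. A NULL in a compared column never satisfies the condition.
- t1 row (sku=RF, seg=KW): no match → kept, t2 columns NULL.
- t1 row (sku=EZ, seg=KW): no match → kept, t2 columns NULL.
- t1 row (sku=GN, seg=KW): no match → kept, t2 columns NULL.
- t1 row (sku=BQ, seg=HP): no match → kept, t2 columns NULL.
- t1 row (sku=RF, seg=KW): no match → kept, t2 columns NULL.
- t1 row (sku=NULL, seg=HP): no match → kept, t2 columns NULL.
- t1 row (sku=EZ, seg=KW): no match → kept, t2 columns NULL.
After projecting and ordering:
t2.qty | t1.price
NULL | 30
NULL | 38
NULL | 40
NULL | 56
NULL | 59
NULL | NULL
NULL | NULL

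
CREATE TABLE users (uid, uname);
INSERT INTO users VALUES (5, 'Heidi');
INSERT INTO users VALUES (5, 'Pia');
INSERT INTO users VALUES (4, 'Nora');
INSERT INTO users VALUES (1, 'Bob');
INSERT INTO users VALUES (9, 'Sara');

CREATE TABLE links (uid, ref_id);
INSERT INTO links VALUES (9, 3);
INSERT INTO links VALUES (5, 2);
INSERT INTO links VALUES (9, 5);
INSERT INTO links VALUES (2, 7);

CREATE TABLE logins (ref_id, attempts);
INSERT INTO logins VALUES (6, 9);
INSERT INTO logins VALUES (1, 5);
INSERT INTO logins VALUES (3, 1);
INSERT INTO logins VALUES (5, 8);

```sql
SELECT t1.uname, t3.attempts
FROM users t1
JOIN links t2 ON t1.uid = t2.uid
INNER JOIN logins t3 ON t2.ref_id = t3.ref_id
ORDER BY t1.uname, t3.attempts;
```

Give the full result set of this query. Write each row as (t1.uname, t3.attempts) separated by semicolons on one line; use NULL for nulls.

(Sara, 1); (Sara, 8)

Evaluate left to right. First `users t1 INNER JOIN links t2` on uid: 4 row(s).
Then INNER JOIN `logins t3` on ref_id: keep only rows whose t2.ref_id appears in t3.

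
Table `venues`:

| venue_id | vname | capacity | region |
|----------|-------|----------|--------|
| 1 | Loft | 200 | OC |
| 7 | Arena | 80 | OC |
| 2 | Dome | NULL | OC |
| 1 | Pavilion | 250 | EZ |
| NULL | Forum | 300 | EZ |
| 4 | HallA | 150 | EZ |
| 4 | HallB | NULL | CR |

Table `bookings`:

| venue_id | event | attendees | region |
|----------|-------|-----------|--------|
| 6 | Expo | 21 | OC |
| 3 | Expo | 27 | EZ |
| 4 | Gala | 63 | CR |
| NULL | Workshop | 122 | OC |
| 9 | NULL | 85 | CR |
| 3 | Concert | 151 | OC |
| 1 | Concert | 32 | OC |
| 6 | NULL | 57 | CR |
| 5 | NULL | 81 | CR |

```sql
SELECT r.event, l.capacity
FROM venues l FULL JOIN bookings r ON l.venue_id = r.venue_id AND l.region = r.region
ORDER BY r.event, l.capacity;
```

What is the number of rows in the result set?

14

FULL OUTER JOIN keeps every row from both sides; unmatched rows get NULL for the other side's columns.
Matching on l.venue_id = r.venue_id AND l.region = r.region. A NULL in a compared column never satisfies the condition.
- l row (venue_id=1, region=OC): matches 1 r row(s) → 1 output row(s).
- l row (venue_id=7, region=OC): no match → kept, r columns NULL.
- l row (venue_id=2, region=OC): no match → kept, r columns NULL.
- l row (venue_id=1, region=EZ): no match → kept, r columns NULL.
- l row (venue_id=NULL, region=EZ): no match → kept, r columns NULL.
- l row (venue_id=4, region=EZ): no match → kept, r columns NULL.
- l row (venue_id=4, region=CR): matches 1 r row(s) → 1 output row(s).
- plus 7 unmatched r row(s), each kept with NULL l columns.
Total: 2 matched + 12 padded = 14 rows.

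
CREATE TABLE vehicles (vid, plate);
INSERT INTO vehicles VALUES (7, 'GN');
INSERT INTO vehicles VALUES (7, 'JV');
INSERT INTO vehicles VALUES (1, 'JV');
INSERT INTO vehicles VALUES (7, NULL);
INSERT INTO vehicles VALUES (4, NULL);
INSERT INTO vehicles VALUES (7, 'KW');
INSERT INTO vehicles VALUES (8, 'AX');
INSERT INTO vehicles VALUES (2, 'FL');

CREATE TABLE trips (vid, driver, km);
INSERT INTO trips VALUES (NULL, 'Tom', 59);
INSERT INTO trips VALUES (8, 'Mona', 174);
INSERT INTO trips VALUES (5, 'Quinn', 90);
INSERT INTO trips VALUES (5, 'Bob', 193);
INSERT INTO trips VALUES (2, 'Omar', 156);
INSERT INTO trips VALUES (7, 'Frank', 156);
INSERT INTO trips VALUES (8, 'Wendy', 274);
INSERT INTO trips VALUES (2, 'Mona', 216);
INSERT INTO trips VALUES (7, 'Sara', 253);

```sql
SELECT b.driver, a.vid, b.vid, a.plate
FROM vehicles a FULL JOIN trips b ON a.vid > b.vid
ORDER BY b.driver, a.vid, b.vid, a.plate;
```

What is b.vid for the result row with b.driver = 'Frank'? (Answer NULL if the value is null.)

FULL OUTER JOIN keeps every row from both sides; unmatched rows get NULL for the other side's columns.
Matching on a.vid > b.vid. A NULL in a compared column never satisfies the condition.
Matched pairs: 24; unmatched a rows kept: 2; unmatched b rows kept: 3.

7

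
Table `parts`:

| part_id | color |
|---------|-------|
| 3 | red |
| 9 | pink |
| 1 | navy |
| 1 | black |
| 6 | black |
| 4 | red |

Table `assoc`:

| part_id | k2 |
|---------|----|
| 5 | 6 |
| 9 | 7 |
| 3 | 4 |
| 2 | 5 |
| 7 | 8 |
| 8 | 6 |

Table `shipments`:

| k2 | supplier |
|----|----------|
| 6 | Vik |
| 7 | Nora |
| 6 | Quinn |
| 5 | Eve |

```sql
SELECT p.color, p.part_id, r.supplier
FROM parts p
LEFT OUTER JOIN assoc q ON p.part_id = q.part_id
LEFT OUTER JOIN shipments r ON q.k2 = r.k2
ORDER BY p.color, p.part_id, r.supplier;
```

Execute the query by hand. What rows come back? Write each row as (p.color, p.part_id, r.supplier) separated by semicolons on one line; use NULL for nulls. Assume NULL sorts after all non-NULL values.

(black, 1, NULL); (black, 6, NULL); (navy, 1, NULL); (pink, 9, Nora); (red, 3, NULL); (red, 4, NULL)

Step 1 — p LEFT JOIN q on part_id → 6 row(s).
Then LEFT JOIN `shipments r` on k2: each of those 6 rows is kept; rows whose q.k2 has no match in r get NULL for r's columns.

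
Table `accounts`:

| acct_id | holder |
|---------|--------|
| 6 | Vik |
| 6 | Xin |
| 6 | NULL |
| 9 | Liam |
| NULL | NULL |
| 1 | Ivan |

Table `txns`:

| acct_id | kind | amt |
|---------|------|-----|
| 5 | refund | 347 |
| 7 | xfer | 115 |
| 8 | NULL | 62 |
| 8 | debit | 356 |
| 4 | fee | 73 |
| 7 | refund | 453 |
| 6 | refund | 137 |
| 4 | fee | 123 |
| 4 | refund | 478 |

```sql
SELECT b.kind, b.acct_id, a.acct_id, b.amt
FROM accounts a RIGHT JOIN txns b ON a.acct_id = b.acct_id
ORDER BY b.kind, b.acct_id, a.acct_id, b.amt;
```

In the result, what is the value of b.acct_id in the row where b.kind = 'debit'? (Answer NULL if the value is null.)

8

RIGHT JOIN keeps every row from `txns`; unmatched rows get NULL for `accounts`'s columns.
Matching on a.acct_id = b.acct_id. A NULL in a compared column never satisfies the condition.
- acct_id=6: 1 matching b row(s), so 1 row(s) emitted.
- acct_id=6: 1 matching b row(s), so 1 row(s) emitted.
- acct_id=6: 1 matching b row(s), so 1 row(s) emitted.
- acct_id=9: no matching b row.
- acct_id=NULL: no matching b row.
- acct_id=1: no matching b row.
- 8 b row(s) had no a match → kept, a columns NULL.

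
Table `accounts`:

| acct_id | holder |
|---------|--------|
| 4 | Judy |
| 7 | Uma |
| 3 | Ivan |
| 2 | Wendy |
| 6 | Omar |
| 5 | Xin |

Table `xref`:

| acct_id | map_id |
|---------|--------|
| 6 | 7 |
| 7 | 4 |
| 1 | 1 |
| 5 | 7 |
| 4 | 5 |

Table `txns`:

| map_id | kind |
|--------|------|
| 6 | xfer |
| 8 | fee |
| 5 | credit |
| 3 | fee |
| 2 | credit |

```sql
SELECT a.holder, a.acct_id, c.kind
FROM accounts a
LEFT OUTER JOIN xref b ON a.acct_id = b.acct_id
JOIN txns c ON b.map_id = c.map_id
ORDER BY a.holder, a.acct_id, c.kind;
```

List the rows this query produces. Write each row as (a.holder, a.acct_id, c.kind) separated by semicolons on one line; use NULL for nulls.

Evaluate left to right. First `accounts a LEFT JOIN xref b` on acct_id: 6 row(s).
Then INNER JOIN `txns c` on map_id: keep only rows whose b.map_id appears in c.

(Judy, 4, credit)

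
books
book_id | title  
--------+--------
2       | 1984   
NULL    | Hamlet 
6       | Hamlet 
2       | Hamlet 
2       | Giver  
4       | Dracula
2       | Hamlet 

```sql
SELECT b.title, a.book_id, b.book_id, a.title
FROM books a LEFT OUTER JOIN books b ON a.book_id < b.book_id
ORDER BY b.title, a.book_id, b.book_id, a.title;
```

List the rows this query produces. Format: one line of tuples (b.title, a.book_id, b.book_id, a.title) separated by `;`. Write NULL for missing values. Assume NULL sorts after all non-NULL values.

(Dracula, 2, 4, 1984); (Dracula, 2, 4, Giver); (Dracula, 2, 4, Hamlet); (Dracula, 2, 4, Hamlet); (Hamlet, 2, 6, 1984); (Hamlet, 2, 6, Giver); (Hamlet, 2, 6, Hamlet); (Hamlet, 2, 6, Hamlet); (Hamlet, 4, 6, Dracula); (NULL, 6, NULL, Hamlet); (NULL, NULL, NULL, Hamlet)

LEFT JOIN keeps every row from `books a`; unmatched rows get NULL for `books b`'s columns.
Matching on a.book_id < b.book_id. A NULL in a compared column never satisfies the condition.
Matched pairs: 9; unmatched a rows kept: 2.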